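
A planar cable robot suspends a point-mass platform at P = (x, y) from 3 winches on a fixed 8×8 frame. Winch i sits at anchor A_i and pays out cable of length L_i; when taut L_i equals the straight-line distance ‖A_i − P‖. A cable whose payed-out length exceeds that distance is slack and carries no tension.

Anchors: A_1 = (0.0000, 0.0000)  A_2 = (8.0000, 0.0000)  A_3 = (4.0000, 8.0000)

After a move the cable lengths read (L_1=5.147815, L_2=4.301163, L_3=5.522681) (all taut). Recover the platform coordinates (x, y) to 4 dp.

circle eqns → linear via eq_j − eq_1; set q_j = A_j·A_j − L_j²
q_1 = 0.0000+0.0000−26.5000 = -26.5000
-16.0000·x + 0.0000·y = q_1−q_2 = -72.0000
-8.0000·x − 16.0000·y = q_1−q_3 = -76.0000
solve first two rows → x=4.5000, y=2.5000

(4.5000, 2.5000)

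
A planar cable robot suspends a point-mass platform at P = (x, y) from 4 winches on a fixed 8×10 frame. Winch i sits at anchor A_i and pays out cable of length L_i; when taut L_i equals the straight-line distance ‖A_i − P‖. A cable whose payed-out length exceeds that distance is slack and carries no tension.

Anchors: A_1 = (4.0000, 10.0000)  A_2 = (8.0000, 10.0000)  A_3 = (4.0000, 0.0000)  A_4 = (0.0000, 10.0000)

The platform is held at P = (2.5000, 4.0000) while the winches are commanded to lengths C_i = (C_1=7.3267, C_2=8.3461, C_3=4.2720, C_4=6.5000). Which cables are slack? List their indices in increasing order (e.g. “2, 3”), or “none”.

cable 1: √((1.5000)²+(6.0000)²)=6.1847, C_1=7.3267: slack
cable 2: √((5.5000)²+(6.0000)²)=8.1394, C_2=8.3461: slack
cable 3: √((1.5000)²+(-4.0000)²)=4.2720, C_3=4.2720: taut
cable 4: √((-2.5000)²+(6.0000)²)=6.5000, C_4=6.5000: taut

1, 2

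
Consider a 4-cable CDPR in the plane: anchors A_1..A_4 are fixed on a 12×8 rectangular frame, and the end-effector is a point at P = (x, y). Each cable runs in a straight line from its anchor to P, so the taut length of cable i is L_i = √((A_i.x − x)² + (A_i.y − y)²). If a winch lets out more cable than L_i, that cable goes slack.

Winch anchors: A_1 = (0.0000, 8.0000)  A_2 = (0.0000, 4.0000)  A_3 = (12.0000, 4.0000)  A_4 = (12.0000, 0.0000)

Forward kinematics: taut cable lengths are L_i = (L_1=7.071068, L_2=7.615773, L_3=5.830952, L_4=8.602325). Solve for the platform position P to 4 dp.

(7.0000, 7.0000)

circle eqns → linear via eq_j − eq_1; set c_j = A_j·A_j − L_j²
c_1 = 0.0000+64.0000−50.0000 = 14.0000
0.0000·x + 8.0000·y = c_1−c_2 = 56.0000
-24.0000·x + 8.0000·y = c_1−c_3 = -112.0000
-24.0000·x + 16.0000·y = c_1−c_4 = -56.0000
solve first two rows → x=7.0000, y=7.0000
check cable 4: ‖A_4−P‖² = 74.0000 ≈ L_4² = 74.0000 ✓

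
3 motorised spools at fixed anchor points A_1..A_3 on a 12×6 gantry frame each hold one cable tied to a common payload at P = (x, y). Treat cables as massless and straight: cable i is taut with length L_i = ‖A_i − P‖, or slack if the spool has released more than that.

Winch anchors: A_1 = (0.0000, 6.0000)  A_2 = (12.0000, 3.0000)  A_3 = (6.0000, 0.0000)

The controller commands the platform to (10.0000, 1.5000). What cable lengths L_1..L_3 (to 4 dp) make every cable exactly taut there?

(10.9659, 2.5000, 4.2720)

cable 1: Δx=-10.0000, Δy=4.5000; L_1 = √(Δx²+Δy²) = 10.9659
cable 2: Δx=2.0000, Δy=1.5000; L_2 = √(Δx²+Δy²) = 2.5000
cable 3: Δx=-4.0000, Δy=-1.5000; L_3 = √(Δx²+Δy²) = 4.2720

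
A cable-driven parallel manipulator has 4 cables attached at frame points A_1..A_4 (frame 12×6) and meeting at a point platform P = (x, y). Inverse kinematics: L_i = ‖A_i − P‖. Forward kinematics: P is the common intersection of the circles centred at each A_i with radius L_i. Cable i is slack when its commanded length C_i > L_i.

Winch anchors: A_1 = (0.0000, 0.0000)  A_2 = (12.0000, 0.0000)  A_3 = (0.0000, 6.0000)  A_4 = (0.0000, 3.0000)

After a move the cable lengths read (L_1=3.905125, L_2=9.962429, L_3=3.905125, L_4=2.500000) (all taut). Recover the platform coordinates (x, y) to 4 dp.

expand ‖A_i−P‖²=L_i² and subtract eq 1 (k_i ≔ ‖A_i‖²−L_i²)
k_1 = 0.0000+0.0000−15.2500 = -15.2500
eq1−eq2 → [-24.0000  0.0000]·P = -60.0000
eq1−eq3 → [0.0000  -12.0000]·P = -36.0000
eq1−eq4 → [0.0000  -6.0000]·P = -18.0000
2×2 solve → P = (2.5000, 3.0000)
check cable 4: ‖A_4−P‖² = 6.2500 ≈ L_4² = 6.2500 ✓

(2.5000, 3.0000)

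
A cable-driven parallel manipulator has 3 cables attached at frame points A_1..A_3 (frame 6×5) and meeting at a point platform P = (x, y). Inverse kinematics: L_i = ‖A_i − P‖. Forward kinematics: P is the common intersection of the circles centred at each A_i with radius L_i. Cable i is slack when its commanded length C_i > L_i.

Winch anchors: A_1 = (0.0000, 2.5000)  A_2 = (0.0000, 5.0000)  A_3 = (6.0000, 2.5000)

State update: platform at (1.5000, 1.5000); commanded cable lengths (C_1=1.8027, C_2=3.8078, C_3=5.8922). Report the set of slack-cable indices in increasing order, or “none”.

i=1: geometric 1.8028 vs commanded 1.8027 ⇒ taut
i=2: geometric 3.8079 vs commanded 3.8078 ⇒ taut
i=3: geometric 4.6098 vs commanded 5.8922 ⇒ slack

3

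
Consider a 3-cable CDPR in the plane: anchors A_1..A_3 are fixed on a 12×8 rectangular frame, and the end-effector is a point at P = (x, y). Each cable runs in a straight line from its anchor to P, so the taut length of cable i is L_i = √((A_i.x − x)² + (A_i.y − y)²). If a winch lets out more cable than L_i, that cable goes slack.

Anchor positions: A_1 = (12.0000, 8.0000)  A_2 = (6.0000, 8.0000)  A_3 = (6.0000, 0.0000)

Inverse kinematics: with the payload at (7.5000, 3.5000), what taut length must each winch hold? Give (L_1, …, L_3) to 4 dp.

(6.3640, 4.7434, 3.8079)

cable 1: Δx=4.5000, Δy=4.5000; L_1 = √(Δx²+Δy²) = 6.3640
cable 2: Δx=-1.5000, Δy=4.5000; L_2 = √(Δx²+Δy²) = 4.7434
cable 3: Δx=-1.5000, Δy=-3.5000; L_3 = √(Δx²+Δy²) = 3.8079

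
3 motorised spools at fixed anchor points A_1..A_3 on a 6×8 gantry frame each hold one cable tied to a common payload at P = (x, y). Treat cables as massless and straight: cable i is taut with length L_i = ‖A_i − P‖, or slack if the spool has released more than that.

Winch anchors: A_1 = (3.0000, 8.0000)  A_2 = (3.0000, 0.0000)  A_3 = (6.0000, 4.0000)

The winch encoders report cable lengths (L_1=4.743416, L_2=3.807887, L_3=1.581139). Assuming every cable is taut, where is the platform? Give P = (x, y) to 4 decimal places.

each cable: (A_i−P)·(A_i−P) = L_i²; let k_i = ‖A_i‖²−L_i²
k_1 = 9.0000+64.0000−22.5000 = 50.5000
row 1: 0.0000x + 16.0000y = 56.0000  (k_2=-5.5000)
row 2: -6.0000x + 8.0000y = 1.0000  (k_3=49.5000)
Cramer on rows 1–2 → x = 4.5000, y = 3.5000

(4.5000, 3.5000)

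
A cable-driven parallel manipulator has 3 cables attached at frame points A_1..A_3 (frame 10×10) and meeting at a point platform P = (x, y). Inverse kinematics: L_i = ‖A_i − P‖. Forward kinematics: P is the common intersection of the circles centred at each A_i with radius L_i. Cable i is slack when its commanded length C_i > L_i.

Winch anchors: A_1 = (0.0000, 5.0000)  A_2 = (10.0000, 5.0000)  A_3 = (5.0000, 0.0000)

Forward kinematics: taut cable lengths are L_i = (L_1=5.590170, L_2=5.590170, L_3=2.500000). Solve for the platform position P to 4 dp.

circle eqns → linear via eq_j − eq_1; set q_j = A_j·A_j − L_j²
q_1 = 0.0000+25.0000−31.2500 = -6.2500
-20.0000·x + 0.0000·y = q_1−q_2 = -100.0000
-10.0000·x + 10.0000·y = q_1−q_3 = -25.0000
solve first two rows → x=5.0000, y=2.5000

(5.0000, 2.5000)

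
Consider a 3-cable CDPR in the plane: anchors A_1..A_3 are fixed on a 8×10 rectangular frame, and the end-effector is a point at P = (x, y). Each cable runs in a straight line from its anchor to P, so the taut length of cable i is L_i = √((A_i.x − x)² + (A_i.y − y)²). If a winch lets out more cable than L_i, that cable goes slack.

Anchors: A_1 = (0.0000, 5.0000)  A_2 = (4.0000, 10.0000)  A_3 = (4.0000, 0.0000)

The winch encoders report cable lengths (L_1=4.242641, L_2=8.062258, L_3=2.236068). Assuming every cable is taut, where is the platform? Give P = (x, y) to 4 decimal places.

(3.0000, 2.0000)

circle eqns → linear via eq_j − eq_1; set c_j = A_j·A_j − L_j²
c_1 = 0.0000+25.0000−18.0000 = 7.0000
-8.0000·x − 10.0000·y = c_1−c_2 = -44.0000
-8.0000·x + 10.0000·y = c_1−c_3 = -4.0000
solve first two rows → x=3.0000, y=2.0000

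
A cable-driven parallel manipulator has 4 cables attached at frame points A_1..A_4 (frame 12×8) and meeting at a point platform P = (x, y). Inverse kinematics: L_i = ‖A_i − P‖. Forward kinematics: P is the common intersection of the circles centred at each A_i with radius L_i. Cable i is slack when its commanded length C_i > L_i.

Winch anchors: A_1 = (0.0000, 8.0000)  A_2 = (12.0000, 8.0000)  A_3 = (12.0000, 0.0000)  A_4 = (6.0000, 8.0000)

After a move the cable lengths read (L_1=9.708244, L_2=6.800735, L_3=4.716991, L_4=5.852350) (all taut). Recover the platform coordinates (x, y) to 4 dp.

(8.0000, 2.5000)

each cable: (A_i−P)·(A_i−P) = L_i²; let c_i = ‖A_i‖²−L_i²
c_1 = 0.0000+64.0000−94.2500 = -30.2500
row 1: -24.0000x + 0.0000y = -192.0000  (c_2=161.7500)
row 2: -24.0000x + 16.0000y = -152.0000  (c_3=121.7500)
row 3: -12.0000x + 0.0000y = -96.0000  (c_4=65.7500)
Cramer on rows 1–2 → x = 8.0000, y = 2.5000
check cable 4: ‖A_4−P‖² = 34.2500 ≈ L_4² = 34.2500 ✓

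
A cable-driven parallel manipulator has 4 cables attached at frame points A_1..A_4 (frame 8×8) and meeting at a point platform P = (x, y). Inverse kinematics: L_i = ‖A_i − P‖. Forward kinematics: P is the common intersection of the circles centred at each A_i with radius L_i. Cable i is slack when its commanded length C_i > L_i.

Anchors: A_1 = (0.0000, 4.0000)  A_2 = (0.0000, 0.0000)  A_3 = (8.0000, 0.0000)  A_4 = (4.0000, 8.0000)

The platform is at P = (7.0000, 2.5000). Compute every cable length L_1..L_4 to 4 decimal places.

cable 1: Δx=-7.0000, Δy=1.5000; L_1 = √(Δx²+Δy²) = 7.1589
cable 2: Δx=-7.0000, Δy=-2.5000; L_2 = √(Δx²+Δy²) = 7.4330
cable 3: Δx=1.0000, Δy=-2.5000; L_3 = √(Δx²+Δy²) = 2.6926
cable 4: Δx=-3.0000, Δy=5.5000; L_4 = √(Δx²+Δy²) = 6.2650

(7.1589, 7.4330, 2.6926, 6.2650)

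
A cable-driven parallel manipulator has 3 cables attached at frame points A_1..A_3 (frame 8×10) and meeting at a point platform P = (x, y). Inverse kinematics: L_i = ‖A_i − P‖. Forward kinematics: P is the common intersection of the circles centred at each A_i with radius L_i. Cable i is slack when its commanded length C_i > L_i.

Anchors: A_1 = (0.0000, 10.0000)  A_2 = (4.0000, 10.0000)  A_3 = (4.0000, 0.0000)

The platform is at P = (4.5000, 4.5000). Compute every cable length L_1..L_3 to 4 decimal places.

(7.1063, 5.5227, 4.5277)

cable 1: Δx=-4.5000, Δy=5.5000; L_1 = √(Δx²+Δy²) = 7.1063
cable 2: Δx=-0.5000, Δy=5.5000; L_2 = √(Δx²+Δy²) = 5.5227
cable 3: Δx=-0.5000, Δy=-4.5000; L_3 = √(Δx²+Δy²) = 4.5277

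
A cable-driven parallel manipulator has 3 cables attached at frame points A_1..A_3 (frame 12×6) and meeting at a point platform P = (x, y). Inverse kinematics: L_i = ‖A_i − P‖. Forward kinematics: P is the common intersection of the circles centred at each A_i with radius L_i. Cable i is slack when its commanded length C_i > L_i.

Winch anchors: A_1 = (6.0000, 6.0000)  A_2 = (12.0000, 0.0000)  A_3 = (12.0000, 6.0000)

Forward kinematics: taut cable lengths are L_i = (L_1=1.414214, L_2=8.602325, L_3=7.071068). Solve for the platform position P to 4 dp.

(5.0000, 5.0000)

each cable: (A_i−P)·(A_i−P) = L_i²; let k_i = ‖A_i‖²−L_i²
k_1 = 36.0000+36.0000−2.0000 = 70.0000
row 1: -12.0000x + 12.0000y = 0.0000  (k_2=70.0000)
row 2: -12.0000x + 0.0000y = -60.0000  (k_3=130.0000)
Cramer on rows 1–2 → x = 5.0000, y = 5.0000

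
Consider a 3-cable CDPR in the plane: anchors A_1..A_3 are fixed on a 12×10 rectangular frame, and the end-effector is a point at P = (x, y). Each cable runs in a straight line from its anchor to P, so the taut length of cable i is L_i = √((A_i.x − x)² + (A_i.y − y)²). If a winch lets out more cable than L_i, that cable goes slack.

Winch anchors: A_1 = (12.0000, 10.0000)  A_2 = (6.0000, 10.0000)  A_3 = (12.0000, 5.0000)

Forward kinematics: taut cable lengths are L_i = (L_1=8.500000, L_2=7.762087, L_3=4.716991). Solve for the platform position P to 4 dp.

each cable: (A_i−P)·(A_i−P) = L_i²; let c_i = ‖A_i‖²−L_i²
c_1 = 144.0000+100.0000−72.2500 = 171.7500
row 1: 12.0000x + 0.0000y = 96.0000  (c_2=75.7500)
row 2: 0.0000x + 10.0000y = 25.0000  (c_3=146.7500)
Cramer on rows 1–2 → x = 8.0000, y = 2.5000

(8.0000, 2.5000)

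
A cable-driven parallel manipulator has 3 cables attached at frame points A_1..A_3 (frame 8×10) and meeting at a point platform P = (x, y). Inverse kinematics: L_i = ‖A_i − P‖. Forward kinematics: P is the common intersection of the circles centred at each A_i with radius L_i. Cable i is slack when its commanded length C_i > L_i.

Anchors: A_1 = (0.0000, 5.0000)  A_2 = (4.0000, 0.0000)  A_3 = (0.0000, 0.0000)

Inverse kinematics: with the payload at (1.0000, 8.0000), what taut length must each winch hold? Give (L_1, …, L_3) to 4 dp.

(3.1623, 8.5440, 8.0623)

cable 1: Δx=-1.0000, Δy=-3.0000; L_1 = √(Δx²+Δy²) = 3.1623
cable 2: Δx=3.0000, Δy=-8.0000; L_2 = √(Δx²+Δy²) = 8.5440
cable 3: Δx=-1.0000, Δy=-8.0000; L_3 = √(Δx²+Δy²) = 8.0623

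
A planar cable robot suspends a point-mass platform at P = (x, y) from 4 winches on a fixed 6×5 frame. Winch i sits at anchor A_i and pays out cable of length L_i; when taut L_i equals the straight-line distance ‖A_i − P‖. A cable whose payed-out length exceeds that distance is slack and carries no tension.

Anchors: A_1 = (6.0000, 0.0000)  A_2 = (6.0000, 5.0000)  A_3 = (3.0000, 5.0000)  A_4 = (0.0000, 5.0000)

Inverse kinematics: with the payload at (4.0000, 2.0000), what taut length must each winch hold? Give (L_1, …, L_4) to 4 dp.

L_1: Δ = A_1−P = (2.0000, -2.0000) → ‖Δ‖ = √8.0000 = 2.8284
L_2: Δ = A_2−P = (2.0000, 3.0000) → ‖Δ‖ = √13.0000 = 3.6056
L_3: Δ = A_3−P = (-1.0000, 3.0000) → ‖Δ‖ = √10.0000 = 3.1623
L_4: Δ = A_4−P = (-4.0000, 3.0000) → ‖Δ‖ = √25.0000 = 5.0000

(2.8284, 3.6056, 3.1623, 5.0000)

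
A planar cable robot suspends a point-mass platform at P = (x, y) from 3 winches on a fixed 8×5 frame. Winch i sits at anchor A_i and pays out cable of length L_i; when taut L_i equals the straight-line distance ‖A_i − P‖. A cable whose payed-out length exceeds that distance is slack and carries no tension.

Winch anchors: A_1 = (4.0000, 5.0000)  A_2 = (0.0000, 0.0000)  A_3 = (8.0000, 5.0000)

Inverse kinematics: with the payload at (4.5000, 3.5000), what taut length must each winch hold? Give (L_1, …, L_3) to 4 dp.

L_1 = √((4.0000−4.5000)² + (5.0000−3.5000)²) = 1.5811
L_2 = √((0.0000−4.5000)² + (0.0000−3.5000)²) = 5.7009
L_3 = √((8.0000−4.5000)² + (5.0000−3.5000)²) = 3.8079

(1.5811, 5.7009, 3.8079)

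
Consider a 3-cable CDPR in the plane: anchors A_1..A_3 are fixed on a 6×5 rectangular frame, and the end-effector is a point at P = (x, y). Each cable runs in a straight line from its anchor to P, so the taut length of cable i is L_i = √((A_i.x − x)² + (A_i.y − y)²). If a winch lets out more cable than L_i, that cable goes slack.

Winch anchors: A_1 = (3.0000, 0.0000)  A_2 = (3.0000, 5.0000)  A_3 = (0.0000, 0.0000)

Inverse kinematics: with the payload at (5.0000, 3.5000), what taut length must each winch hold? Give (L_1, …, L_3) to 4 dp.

L_1: Δ = A_1−P = (-2.0000, -3.5000) → ‖Δ‖ = √16.2500 = 4.0311
L_2: Δ = A_2−P = (-2.0000, 1.5000) → ‖Δ‖ = √6.2500 = 2.5000
L_3: Δ = A_3−P = (-5.0000, -3.5000) → ‖Δ‖ = √37.2500 = 6.1033

(4.0311, 2.5000, 6.1033)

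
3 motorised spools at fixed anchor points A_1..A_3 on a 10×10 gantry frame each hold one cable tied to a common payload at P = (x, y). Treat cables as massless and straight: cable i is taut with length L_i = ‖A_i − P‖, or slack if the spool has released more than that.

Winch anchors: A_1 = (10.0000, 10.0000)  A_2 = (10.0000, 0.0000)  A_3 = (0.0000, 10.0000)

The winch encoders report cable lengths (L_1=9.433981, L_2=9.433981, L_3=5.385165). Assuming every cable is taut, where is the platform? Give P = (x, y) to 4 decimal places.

(2.0000, 5.0000)

each cable: (A_i−P)·(A_i−P) = L_i²; let k_i = ‖A_i‖²−L_i²
k_1 = 100.0000+100.0000−89.0000 = 111.0000
row 1: 0.0000x + 20.0000y = 100.0000  (k_2=11.0000)
row 2: 20.0000x + 0.0000y = 40.0000  (k_3=71.0000)
Cramer on rows 1–2 → x = 2.0000, y = 5.0000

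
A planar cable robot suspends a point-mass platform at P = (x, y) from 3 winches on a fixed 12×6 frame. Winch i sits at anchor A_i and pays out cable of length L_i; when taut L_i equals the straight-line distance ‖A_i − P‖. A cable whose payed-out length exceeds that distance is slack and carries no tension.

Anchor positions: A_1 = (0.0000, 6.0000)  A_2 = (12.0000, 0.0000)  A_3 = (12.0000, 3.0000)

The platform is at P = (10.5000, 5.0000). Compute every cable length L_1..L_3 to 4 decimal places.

cable 1: Δx=-10.5000, Δy=1.0000; L_1 = √(Δx²+Δy²) = 10.5475
cable 2: Δx=1.5000, Δy=-5.0000; L_2 = √(Δx²+Δy²) = 5.2202
cable 3: Δx=1.5000, Δy=-2.0000; L_3 = √(Δx²+Δy²) = 2.5000

(10.5475, 5.2202, 2.5000)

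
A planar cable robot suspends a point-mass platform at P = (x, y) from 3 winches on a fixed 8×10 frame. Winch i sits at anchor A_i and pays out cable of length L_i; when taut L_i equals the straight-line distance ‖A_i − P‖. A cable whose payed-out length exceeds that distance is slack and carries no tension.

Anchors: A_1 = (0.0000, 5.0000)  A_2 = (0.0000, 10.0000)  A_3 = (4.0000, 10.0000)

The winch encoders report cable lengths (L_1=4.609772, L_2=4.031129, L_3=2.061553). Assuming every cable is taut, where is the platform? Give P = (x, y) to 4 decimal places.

(3.5000, 8.0000)

expand ‖A_i−P‖²=L_i² and subtract eq 1 (c_i ≔ ‖A_i‖²−L_i²)
c_1 = 0.0000+25.0000−21.2500 = 3.7500
eq1−eq2 → [0.0000  -10.0000]·P = -80.0000
eq1−eq3 → [-8.0000  -10.0000]·P = -108.0000
2×2 solve → P = (3.5000, 8.0000)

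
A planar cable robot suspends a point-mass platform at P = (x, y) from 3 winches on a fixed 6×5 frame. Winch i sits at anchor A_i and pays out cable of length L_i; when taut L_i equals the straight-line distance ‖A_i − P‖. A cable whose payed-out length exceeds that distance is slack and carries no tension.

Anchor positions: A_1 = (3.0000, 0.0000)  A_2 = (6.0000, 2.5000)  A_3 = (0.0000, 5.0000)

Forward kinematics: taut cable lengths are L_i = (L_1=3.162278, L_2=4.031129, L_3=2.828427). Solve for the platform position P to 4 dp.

each cable: (A_i−P)·(A_i−P) = L_i²; let c_i = ‖A_i‖²−L_i²
c_1 = 9.0000+0.0000−10.0000 = -1.0000
row 1: -6.0000x − 5.0000y = -27.0000  (c_2=26.0000)
row 2: 6.0000x − 10.0000y = -18.0000  (c_3=17.0000)
Cramer on rows 1–2 → x = 2.0000, y = 3.0000

(2.0000, 3.0000)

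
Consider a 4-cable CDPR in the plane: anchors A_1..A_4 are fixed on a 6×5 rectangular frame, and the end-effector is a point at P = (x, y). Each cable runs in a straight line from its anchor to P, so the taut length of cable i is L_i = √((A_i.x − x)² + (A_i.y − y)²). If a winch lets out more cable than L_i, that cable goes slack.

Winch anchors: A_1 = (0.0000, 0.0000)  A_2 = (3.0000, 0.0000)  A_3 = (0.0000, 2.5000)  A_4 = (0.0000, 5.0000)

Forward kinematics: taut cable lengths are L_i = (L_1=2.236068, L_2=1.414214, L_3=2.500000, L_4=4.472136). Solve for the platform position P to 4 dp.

each cable: (A_i−P)·(A_i−P) = L_i²; let c_i = ‖A_i‖²−L_i²
c_1 = 0.0000+0.0000−5.0000 = -5.0000
row 1: -6.0000x + 0.0000y = -12.0000  (c_2=7.0000)
row 2: 0.0000x − 5.0000y = -5.0000  (c_3=0.0000)
row 3: 0.0000x − 10.0000y = -10.0000  (c_4=5.0000)
Cramer on rows 1–2 → x = 2.0000, y = 1.0000
check cable 4: ‖A_4−P‖² = 20.0000 ≈ L_4² = 20.0000 ✓

(2.0000, 1.0000)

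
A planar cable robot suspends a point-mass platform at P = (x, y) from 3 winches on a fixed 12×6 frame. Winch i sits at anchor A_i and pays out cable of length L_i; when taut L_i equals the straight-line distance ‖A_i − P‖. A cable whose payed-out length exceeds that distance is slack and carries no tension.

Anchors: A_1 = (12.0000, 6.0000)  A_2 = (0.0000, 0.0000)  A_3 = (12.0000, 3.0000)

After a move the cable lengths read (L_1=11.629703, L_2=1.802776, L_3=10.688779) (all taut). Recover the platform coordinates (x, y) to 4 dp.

(1.5000, 1.0000)

expand ‖A_i−P‖²=L_i² and subtract eq 1 (c_i ≔ ‖A_i‖²−L_i²)
c_1 = 144.0000+36.0000−135.2500 = 44.7500
eq1−eq2 → [24.0000  12.0000]·P = 48.0000
eq1−eq3 → [0.0000  6.0000]·P = 6.0000
2×2 solve → P = (1.5000, 1.0000)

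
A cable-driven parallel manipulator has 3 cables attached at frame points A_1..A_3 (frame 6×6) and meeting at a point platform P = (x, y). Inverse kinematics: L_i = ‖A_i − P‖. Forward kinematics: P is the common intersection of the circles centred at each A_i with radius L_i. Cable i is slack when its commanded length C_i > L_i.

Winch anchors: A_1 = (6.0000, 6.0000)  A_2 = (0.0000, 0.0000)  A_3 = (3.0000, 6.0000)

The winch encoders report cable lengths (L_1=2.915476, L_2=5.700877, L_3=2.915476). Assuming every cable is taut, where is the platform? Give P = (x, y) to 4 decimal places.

each cable: (A_i−P)·(A_i−P) = L_i²; let k_i = ‖A_i‖²−L_i²
k_1 = 36.0000+36.0000−8.5000 = 63.5000
row 1: 12.0000x + 12.0000y = 96.0000  (k_2=-32.5000)
row 2: 6.0000x + 0.0000y = 27.0000  (k_3=36.5000)
Cramer on rows 1–2 → x = 4.5000, y = 3.5000

(4.5000, 3.5000)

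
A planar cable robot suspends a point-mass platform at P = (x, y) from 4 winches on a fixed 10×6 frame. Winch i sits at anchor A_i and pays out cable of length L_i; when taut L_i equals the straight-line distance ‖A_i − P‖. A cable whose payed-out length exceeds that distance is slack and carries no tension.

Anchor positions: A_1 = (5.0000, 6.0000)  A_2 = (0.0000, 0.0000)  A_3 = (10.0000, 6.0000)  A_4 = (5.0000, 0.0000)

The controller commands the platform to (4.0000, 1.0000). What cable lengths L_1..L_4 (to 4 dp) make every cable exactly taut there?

cable 1: Δx=1.0000, Δy=5.0000; L_1 = √(Δx²+Δy²) = 5.0990
cable 2: Δx=-4.0000, Δy=-1.0000; L_2 = √(Δx²+Δy²) = 4.1231
cable 3: Δx=6.0000, Δy=5.0000; L_3 = √(Δx²+Δy²) = 7.8102
cable 4: Δx=1.0000, Δy=-1.0000; L_4 = √(Δx²+Δy²) = 1.4142

(5.0990, 4.1231, 7.8102, 1.4142)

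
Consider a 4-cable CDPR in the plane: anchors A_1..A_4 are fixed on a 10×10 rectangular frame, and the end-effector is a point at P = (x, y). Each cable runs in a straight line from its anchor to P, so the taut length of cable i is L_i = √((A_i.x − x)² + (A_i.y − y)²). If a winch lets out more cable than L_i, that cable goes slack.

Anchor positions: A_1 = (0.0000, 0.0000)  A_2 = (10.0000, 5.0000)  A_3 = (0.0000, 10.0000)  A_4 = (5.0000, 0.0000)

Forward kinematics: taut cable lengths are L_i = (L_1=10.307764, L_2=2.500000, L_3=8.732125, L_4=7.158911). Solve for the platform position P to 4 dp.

expand ‖A_i−P‖²=L_i² and subtract eq 1 (k_i ≔ ‖A_i‖²−L_i²)
k_1 = 0.0000+0.0000−106.2500 = -106.2500
eq1−eq2 → [-20.0000  -10.0000]·P = -225.0000
eq1−eq3 → [0.0000  -20.0000]·P = -130.0000
eq1−eq4 → [-10.0000  0.0000]·P = -80.0000
2×2 solve → P = (8.0000, 6.5000)
check cable 4: ‖A_4−P‖² = 51.2500 ≈ L_4² = 51.2500 ✓

(8.0000, 6.5000)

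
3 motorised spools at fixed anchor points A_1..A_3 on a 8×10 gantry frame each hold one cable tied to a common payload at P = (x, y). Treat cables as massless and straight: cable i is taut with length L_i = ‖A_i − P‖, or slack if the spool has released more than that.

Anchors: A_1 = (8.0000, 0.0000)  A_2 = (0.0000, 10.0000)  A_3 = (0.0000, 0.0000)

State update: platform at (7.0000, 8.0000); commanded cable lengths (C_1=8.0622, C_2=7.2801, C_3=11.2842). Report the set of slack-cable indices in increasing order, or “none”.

cable 1: L_1 = ‖A_1−P‖ = 8.0623;  C_1 = 8.0622 → taut
cable 2: L_2 = ‖A_2−P‖ = 7.2801;  C_2 = 7.2801 → taut
cable 3: L_3 = ‖A_3−P‖ = 10.6301;  C_3 = 11.2842 → slack

3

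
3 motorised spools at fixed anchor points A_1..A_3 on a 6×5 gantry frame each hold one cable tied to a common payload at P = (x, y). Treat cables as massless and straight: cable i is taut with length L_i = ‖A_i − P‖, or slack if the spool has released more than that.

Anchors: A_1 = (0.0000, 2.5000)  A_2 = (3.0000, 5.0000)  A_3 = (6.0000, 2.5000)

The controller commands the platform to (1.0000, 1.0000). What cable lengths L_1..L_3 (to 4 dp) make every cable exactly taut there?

(1.8028, 4.4721, 5.2202)

L_1: Δ = A_1−P = (-1.0000, 1.5000) → ‖Δ‖ = √3.2500 = 1.8028
L_2: Δ = A_2−P = (2.0000, 4.0000) → ‖Δ‖ = √20.0000 = 4.4721
L_3: Δ = A_3−P = (5.0000, 1.5000) → ‖Δ‖ = √27.2500 = 5.2202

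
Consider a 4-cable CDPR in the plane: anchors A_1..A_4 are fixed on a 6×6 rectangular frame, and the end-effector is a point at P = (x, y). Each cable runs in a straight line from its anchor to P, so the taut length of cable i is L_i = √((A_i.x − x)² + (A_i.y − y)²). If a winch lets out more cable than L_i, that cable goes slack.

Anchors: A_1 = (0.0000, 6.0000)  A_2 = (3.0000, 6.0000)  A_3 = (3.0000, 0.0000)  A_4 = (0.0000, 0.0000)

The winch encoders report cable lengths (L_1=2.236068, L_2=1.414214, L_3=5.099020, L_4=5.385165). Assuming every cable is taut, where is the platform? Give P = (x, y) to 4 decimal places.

(2.0000, 5.0000)

expand ‖A_i−P‖²=L_i² and subtract eq 1 (c_i ≔ ‖A_i‖²−L_i²)
c_1 = 0.0000+36.0000−5.0000 = 31.0000
eq1−eq2 → [-6.0000  0.0000]·P = -12.0000
eq1−eq3 → [-6.0000  12.0000]·P = 48.0000
eq1−eq4 → [0.0000  12.0000]·P = 60.0000
2×2 solve → P = (2.0000, 5.0000)
check cable 4: ‖A_4−P‖² = 29.0000 ≈ L_4² = 29.0000 ✓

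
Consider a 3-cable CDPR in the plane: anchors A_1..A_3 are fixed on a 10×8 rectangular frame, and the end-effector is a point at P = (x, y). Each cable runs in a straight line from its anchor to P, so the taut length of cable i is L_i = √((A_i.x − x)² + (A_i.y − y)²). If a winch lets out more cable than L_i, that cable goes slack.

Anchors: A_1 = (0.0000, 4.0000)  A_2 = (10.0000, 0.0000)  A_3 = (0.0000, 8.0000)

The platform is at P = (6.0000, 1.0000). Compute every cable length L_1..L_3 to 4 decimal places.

(6.7082, 4.1231, 9.2195)

L_1: Δ = A_1−P = (-6.0000, 3.0000) → ‖Δ‖ = √45.0000 = 6.7082
L_2: Δ = A_2−P = (4.0000, -1.0000) → ‖Δ‖ = √17.0000 = 4.1231
L_3: Δ = A_3−P = (-6.0000, 7.0000) → ‖Δ‖ = √85.0000 = 9.2195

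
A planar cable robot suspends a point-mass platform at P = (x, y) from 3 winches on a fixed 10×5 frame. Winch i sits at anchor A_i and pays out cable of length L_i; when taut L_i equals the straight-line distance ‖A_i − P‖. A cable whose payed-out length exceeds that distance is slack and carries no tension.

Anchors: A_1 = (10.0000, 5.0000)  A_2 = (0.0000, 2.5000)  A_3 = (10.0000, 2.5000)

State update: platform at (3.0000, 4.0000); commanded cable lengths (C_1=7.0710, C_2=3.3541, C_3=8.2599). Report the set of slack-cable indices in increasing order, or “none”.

3

cable 1: L_1 = ‖A_1−P‖ = 7.0711;  C_1 = 7.0710 → taut
cable 2: L_2 = ‖A_2−P‖ = 3.3541;  C_2 = 3.3541 → taut
cable 3: L_3 = ‖A_3−P‖ = 7.1589;  C_3 = 8.2599 → slack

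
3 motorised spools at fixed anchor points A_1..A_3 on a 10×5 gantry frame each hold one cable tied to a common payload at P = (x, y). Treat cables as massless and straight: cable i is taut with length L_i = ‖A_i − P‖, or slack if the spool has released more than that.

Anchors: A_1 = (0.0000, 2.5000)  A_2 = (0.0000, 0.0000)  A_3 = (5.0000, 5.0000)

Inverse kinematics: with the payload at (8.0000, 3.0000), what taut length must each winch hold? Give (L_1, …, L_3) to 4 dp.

cable 1: Δx=-8.0000, Δy=-0.5000; L_1 = √(Δx²+Δy²) = 8.0156
cable 2: Δx=-8.0000, Δy=-3.0000; L_2 = √(Δx²+Δy²) = 8.5440
cable 3: Δx=-3.0000, Δy=2.0000; L_3 = √(Δx²+Δy²) = 3.6056

(8.0156, 8.5440, 3.6056)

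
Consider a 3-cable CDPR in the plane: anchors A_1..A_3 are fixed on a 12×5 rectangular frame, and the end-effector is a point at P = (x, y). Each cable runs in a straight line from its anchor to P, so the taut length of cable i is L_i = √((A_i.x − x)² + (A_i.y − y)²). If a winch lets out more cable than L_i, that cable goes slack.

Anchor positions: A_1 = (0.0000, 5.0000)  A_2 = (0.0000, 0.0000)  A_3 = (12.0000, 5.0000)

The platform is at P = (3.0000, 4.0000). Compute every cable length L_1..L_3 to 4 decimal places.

(3.1623, 5.0000, 9.0554)

cable 1: Δx=-3.0000, Δy=1.0000; L_1 = √(Δx²+Δy²) = 3.1623
cable 2: Δx=-3.0000, Δy=-4.0000; L_2 = √(Δx²+Δy²) = 5.0000
cable 3: Δx=9.0000, Δy=1.0000; L_3 = √(Δx²+Δy²) = 9.0554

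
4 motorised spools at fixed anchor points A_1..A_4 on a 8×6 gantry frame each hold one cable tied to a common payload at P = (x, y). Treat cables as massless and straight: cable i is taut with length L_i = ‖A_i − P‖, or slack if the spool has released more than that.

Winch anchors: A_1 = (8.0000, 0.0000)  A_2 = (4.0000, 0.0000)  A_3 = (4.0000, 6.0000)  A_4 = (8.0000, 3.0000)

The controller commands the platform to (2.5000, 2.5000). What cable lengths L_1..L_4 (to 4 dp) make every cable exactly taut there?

(6.0415, 2.9155, 3.8079, 5.5227)

L_1 = √((8.0000−2.5000)² + (0.0000−2.5000)²) = 6.0415
L_2 = √((4.0000−2.5000)² + (0.0000−2.5000)²) = 2.9155
L_3 = √((4.0000−2.5000)² + (6.0000−2.5000)²) = 3.8079
L_4 = √((8.0000−2.5000)² + (3.0000−2.5000)²) = 5.5227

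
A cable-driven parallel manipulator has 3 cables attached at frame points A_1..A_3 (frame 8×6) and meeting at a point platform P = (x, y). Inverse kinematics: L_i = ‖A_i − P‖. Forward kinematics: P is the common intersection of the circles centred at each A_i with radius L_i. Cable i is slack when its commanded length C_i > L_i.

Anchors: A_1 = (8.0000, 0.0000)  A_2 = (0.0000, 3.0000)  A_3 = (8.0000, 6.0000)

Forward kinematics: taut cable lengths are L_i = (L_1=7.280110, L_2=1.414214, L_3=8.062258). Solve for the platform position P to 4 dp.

(1.0000, 2.0000)

circle eqns → linear via eq_j − eq_1; set k_j = A_j·A_j − L_j²
k_1 = 64.0000+0.0000−53.0000 = 11.0000
16.0000·x − 6.0000·y = k_1−k_2 = 4.0000
0.0000·x − 12.0000·y = k_1−k_3 = -24.0000
solve first two rows → x=1.0000, y=2.0000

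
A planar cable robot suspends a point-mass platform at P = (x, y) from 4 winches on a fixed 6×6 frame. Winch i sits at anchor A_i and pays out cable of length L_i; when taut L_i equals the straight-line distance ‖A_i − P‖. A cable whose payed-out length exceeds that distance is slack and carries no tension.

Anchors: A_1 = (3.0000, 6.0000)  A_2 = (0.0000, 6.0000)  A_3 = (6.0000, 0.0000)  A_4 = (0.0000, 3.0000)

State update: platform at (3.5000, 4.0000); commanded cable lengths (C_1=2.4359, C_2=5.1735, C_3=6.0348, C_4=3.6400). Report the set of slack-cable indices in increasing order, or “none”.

i=1: geometric 2.0616 vs commanded 2.4359 ⇒ slack
i=2: geometric 4.0311 vs commanded 5.1735 ⇒ slack
i=3: geometric 4.7170 vs commanded 6.0348 ⇒ slack
i=4: geometric 3.6401 vs commanded 3.6400 ⇒ taut

1, 2, 3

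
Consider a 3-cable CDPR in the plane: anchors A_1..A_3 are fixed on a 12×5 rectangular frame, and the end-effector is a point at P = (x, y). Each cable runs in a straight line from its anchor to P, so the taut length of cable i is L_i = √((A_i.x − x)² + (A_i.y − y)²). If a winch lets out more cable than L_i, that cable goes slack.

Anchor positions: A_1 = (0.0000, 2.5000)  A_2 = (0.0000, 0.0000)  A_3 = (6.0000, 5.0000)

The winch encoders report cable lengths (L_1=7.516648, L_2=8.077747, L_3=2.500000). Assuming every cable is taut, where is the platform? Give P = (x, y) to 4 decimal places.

each cable: (A_i−P)·(A_i−P) = L_i²; let k_i = ‖A_i‖²−L_i²
k_1 = 0.0000+6.2500−56.5000 = -50.2500
row 1: 0.0000x + 5.0000y = 15.0000  (k_2=-65.2500)
row 2: -12.0000x − 5.0000y = -105.0000  (k_3=54.7500)
Cramer on rows 1–2 → x = 7.5000, y = 3.0000

(7.5000, 3.0000)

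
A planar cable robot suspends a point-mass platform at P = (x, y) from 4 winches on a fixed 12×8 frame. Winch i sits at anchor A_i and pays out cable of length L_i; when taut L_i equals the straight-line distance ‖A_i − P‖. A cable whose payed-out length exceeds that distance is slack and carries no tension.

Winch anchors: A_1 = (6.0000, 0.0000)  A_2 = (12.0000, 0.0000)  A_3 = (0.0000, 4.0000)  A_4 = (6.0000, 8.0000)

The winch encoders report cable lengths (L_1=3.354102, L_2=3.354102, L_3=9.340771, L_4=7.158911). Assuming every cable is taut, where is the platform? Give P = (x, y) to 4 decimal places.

expand ‖A_i−P‖²=L_i² and subtract eq 1 (c_i ≔ ‖A_i‖²−L_i²)
c_1 = 36.0000+0.0000−11.2500 = 24.7500
eq1−eq2 → [-12.0000  0.0000]·P = -108.0000
eq1−eq3 → [12.0000  -8.0000]·P = 96.0000
eq1−eq4 → [0.0000  -16.0000]·P = -24.0000
2×2 solve → P = (9.0000, 1.5000)
check cable 4: ‖A_4−P‖² = 51.2500 ≈ L_4² = 51.2500 ✓

(9.0000, 1.5000)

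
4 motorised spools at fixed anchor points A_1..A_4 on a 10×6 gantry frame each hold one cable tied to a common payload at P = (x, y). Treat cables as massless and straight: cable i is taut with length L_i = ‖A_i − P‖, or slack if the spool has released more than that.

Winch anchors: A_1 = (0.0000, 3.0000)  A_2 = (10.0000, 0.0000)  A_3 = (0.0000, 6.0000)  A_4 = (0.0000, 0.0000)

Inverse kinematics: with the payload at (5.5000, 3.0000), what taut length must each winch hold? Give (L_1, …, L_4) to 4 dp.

(5.5000, 5.4083, 6.2650, 6.2650)

L_1 = √((0.0000−5.5000)² + (3.0000−3.0000)²) = 5.5000
L_2 = √((10.0000−5.5000)² + (0.0000−3.0000)²) = 5.4083
L_3 = √((0.0000−5.5000)² + (6.0000−3.0000)²) = 6.2650
L_4 = √((0.0000−5.5000)² + (0.0000−3.0000)²) = 6.2650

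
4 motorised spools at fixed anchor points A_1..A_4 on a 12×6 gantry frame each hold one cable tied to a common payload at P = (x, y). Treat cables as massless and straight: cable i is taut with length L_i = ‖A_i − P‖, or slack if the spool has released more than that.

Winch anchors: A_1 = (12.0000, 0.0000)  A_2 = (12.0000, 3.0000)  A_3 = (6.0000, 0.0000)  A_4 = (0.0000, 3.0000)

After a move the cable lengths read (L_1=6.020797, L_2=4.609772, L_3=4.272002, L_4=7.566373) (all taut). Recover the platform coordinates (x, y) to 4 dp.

(7.5000, 4.0000)

circle eqns → linear via eq_j − eq_1; set q_j = A_j·A_j − L_j²
q_1 = 144.0000+0.0000−36.2500 = 107.7500
0.0000·x − 6.0000·y = q_1−q_2 = -24.0000
12.0000·x + 0.0000·y = q_1−q_3 = 90.0000
24.0000·x − 6.0000·y = q_1−q_4 = 156.0000
solve first two rows → x=7.5000, y=4.0000
check cable 4: ‖A_4−P‖² = 57.2500 ≈ L_4² = 57.2500 ✓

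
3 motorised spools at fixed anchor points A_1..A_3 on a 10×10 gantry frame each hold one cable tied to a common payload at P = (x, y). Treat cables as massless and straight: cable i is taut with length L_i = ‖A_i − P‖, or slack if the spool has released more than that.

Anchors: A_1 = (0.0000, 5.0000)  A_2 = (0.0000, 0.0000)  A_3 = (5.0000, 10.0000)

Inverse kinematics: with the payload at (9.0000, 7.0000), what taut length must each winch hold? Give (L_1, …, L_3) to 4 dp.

cable 1: Δx=-9.0000, Δy=-2.0000; L_1 = √(Δx²+Δy²) = 9.2195
cable 2: Δx=-9.0000, Δy=-7.0000; L_2 = √(Δx²+Δy²) = 11.4018
cable 3: Δx=-4.0000, Δy=3.0000; L_3 = √(Δx²+Δy²) = 5.0000

(9.2195, 11.4018, 5.0000)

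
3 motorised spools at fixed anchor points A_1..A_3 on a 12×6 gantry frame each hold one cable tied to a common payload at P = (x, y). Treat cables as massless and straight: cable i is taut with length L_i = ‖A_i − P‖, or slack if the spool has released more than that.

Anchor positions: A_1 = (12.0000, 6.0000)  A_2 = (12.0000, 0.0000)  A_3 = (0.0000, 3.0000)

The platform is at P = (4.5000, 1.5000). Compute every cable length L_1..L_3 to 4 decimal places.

cable 1: Δx=7.5000, Δy=4.5000; L_1 = √(Δx²+Δy²) = 8.7464
cable 2: Δx=7.5000, Δy=-1.5000; L_2 = √(Δx²+Δy²) = 7.6485
cable 3: Δx=-4.5000, Δy=1.5000; L_3 = √(Δx²+Δy²) = 4.7434

(8.7464, 7.6485, 4.7434)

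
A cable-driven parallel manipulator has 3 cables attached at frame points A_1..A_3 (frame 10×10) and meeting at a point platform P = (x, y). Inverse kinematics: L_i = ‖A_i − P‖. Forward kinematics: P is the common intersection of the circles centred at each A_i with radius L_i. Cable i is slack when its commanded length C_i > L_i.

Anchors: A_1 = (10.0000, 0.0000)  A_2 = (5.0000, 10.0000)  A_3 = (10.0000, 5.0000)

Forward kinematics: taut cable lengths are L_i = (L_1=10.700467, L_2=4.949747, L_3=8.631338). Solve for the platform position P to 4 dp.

circle eqns → linear via eq_j − eq_1; set c_j = A_j·A_j − L_j²
c_1 = 100.0000+0.0000−114.5000 = -14.5000
10.0000·x − 20.0000·y = c_1−c_2 = -115.0000
0.0000·x − 10.0000·y = c_1−c_3 = -65.0000
solve first two rows → x=1.5000, y=6.5000

(1.5000, 6.5000)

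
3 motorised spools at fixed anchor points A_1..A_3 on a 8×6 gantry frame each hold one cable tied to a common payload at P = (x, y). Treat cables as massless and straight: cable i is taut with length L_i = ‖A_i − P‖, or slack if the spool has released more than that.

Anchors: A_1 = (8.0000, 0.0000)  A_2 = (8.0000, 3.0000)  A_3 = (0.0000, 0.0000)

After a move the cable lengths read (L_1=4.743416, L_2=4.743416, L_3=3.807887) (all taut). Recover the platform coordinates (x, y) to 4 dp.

(3.5000, 1.5000)

circle eqns → linear via eq_j − eq_1; set k_j = A_j·A_j − L_j²
k_1 = 64.0000+0.0000−22.5000 = 41.5000
0.0000·x − 6.0000·y = k_1−k_2 = -9.0000
16.0000·x + 0.0000·y = k_1−k_3 = 56.0000
solve first two rows → x=3.5000, y=1.5000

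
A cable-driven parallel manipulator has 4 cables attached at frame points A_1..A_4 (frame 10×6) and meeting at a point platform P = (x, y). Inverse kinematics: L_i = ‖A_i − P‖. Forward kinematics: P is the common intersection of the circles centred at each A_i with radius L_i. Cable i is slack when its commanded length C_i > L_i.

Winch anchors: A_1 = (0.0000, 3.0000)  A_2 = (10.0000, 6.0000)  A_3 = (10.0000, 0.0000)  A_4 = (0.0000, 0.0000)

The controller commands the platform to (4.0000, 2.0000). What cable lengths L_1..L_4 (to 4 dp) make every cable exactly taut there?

cable 1: Δx=-4.0000, Δy=1.0000; L_1 = √(Δx²+Δy²) = 4.1231
cable 2: Δx=6.0000, Δy=4.0000; L_2 = √(Δx²+Δy²) = 7.2111
cable 3: Δx=6.0000, Δy=-2.0000; L_3 = √(Δx²+Δy²) = 6.3246
cable 4: Δx=-4.0000, Δy=-2.0000; L_4 = √(Δx²+Δy²) = 4.4721

(4.1231, 7.2111, 6.3246, 4.4721)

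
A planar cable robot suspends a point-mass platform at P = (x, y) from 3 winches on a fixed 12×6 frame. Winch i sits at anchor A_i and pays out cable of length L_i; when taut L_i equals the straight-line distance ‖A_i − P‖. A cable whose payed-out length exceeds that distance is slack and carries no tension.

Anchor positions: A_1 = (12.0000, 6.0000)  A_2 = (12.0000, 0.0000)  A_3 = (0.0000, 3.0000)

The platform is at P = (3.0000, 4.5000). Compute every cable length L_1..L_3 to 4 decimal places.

cable 1: Δx=9.0000, Δy=1.5000; L_1 = √(Δx²+Δy²) = 9.1241
cable 2: Δx=9.0000, Δy=-4.5000; L_2 = √(Δx²+Δy²) = 10.0623
cable 3: Δx=-3.0000, Δy=-1.5000; L_3 = √(Δx²+Δy²) = 3.3541

(9.1241, 10.0623, 3.3541)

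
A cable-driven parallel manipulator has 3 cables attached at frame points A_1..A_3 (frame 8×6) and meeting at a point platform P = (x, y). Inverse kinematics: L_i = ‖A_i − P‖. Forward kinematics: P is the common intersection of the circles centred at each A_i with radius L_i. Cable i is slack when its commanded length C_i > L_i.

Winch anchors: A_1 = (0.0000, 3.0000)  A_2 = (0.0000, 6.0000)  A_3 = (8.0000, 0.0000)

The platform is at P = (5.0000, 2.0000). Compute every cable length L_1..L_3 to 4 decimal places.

(5.0990, 6.4031, 3.6056)

cable 1: Δx=-5.0000, Δy=1.0000; L_1 = √(Δx²+Δy²) = 5.0990
cable 2: Δx=-5.0000, Δy=4.0000; L_2 = √(Δx²+Δy²) = 6.4031
cable 3: Δx=3.0000, Δy=-2.0000; L_3 = √(Δx²+Δy²) = 3.6056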